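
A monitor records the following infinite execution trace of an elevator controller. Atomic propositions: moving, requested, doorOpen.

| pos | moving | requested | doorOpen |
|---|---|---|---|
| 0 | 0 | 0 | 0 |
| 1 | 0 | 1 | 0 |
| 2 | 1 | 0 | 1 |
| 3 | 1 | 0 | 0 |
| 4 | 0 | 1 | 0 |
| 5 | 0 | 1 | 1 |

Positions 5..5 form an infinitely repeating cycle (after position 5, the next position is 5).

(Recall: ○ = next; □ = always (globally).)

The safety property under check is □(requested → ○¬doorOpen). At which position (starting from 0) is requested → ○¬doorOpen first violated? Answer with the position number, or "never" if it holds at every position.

1

Check requested → ○¬doorOpen at each position in order: 0 ✓.
At position 1 the labels are {requested} and the next position 2 has {doorOpen, moving}, so requested → ○¬doorOpen is false there. This is the first violation.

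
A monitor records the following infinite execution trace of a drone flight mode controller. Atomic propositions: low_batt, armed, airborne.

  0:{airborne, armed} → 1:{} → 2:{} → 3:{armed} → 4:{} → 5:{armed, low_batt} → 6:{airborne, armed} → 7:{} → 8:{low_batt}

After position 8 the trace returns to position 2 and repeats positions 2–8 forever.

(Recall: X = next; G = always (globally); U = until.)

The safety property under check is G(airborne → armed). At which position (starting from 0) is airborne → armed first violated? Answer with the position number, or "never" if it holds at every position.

never

airborne → armed holds at every position 0..8, and those are all the positions the trace ever visits, so the invariant G(airborne → armed) is never violated.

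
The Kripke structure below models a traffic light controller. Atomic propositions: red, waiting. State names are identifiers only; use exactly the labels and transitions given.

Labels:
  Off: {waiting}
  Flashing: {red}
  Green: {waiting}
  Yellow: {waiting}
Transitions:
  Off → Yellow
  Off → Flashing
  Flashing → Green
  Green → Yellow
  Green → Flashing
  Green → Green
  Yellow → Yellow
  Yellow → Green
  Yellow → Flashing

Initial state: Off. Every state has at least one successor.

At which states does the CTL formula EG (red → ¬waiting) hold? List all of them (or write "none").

States satisfying red → ¬waiting: {Off, Flashing, Green, Yellow}.
States satisfying EG (red → ¬waiting): {Off, Flashing, Green, Yellow}.

{Off, Flashing, Green, Yellow}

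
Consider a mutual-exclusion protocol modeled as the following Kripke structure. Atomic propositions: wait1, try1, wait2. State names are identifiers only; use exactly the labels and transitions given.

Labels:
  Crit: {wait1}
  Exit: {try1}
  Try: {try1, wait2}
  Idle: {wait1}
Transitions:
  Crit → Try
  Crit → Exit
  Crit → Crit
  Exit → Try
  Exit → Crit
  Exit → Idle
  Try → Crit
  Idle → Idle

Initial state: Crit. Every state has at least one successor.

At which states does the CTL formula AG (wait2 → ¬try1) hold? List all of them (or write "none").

{Idle}

States satisfying wait2 → ¬try1: {Crit, Exit, Idle}.
States satisfying AG (wait2 → ¬try1): {Idle}.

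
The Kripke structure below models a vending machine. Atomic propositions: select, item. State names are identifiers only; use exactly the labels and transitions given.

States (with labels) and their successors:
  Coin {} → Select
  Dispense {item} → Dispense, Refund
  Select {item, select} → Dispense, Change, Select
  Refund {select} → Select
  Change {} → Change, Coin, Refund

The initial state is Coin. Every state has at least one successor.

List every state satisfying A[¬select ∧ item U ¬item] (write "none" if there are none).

States satisfying ¬select ∧ item: {Dispense}.
States satisfying ¬item: {Coin, Refund, Change}.
States satisfying A[¬select ∧ item U ¬item]: {Coin, Refund, Change}.

{Coin, Refund, Change}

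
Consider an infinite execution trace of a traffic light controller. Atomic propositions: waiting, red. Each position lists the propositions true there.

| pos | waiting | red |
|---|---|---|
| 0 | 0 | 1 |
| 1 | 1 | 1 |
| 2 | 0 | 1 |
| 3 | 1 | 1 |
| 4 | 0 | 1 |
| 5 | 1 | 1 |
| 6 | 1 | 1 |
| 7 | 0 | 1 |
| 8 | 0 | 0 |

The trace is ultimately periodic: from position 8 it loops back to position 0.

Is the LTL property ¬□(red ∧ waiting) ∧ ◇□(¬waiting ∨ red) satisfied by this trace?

□(¬waiting ∨ red) holds at position 0, which is reachable from 0, so ◇□(¬waiting ∨ red) holds.
At position 0: ¬□(red ∧ waiting) is true; ◇□(¬waiting ∨ red) is true; so ¬□(red ∧ waiting) ∧ ◇□(¬waiting ∨ red) is true.

Holds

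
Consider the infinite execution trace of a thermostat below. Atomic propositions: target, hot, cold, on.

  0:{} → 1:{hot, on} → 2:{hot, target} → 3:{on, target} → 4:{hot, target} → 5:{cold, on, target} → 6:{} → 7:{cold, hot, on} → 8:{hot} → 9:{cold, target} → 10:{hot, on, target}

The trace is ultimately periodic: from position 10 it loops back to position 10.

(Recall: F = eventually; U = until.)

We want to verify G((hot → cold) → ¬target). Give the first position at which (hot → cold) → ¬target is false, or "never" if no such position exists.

3

Check (hot → cold) → ¬target at each position in order: 0 ✓, 1 ✓, 2 ✓.
At position 3 the labels are {on, target}, so (hot → cold) → ¬target is false there. This is the first violation.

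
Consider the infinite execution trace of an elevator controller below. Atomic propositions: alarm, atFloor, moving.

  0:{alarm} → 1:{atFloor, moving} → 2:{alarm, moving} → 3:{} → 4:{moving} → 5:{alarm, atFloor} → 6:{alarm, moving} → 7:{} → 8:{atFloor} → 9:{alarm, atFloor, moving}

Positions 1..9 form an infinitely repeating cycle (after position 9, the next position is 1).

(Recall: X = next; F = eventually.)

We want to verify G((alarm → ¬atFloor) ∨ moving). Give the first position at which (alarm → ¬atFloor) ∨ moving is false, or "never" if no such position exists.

5

Check (alarm → ¬atFloor) ∨ moving at each position in order: 0 ✓, 1 ✓, 2 ✓, 3 ✓, 4 ✓.
At position 5 the labels are {alarm, atFloor}, so (alarm → ¬atFloor) ∨ moving is false there. This is the first violation.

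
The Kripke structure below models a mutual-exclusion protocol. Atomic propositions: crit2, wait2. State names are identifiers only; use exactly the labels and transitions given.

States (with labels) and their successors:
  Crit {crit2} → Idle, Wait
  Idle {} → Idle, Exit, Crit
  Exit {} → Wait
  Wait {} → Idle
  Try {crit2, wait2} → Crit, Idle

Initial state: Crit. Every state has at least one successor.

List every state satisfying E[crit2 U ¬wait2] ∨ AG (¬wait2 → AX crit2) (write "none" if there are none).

States satisfying crit2: {Crit, Try}.
States satisfying ¬wait2: {Crit, Idle, Exit, Wait}.
States satisfying E[crit2 U ¬wait2]: {Crit, Idle, Exit, Wait, Try}.
States satisfying ¬wait2 → AX crit2: {Try}.
States satisfying AG (¬wait2 → AX crit2): ∅.
States satisfying E[crit2 U ¬wait2] ∨ AG (¬wait2 → AX crit2): {Crit, Idle, Exit, Wait, Try}.

{Crit, Idle, Exit, Wait, Try}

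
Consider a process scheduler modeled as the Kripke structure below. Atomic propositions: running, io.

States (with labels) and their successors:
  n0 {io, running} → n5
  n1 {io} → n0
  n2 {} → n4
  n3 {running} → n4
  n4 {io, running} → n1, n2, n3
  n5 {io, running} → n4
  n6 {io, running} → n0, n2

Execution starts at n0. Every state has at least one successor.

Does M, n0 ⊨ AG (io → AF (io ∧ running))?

States satisfying io → AF (io ∧ running): {n0, n1, n2, n3, n4, n5, n6}.
States satisfying AG (io → AF (io ∧ running)): {n0, n1, n2, n3, n4, n5, n6}.
Every state reachable from n0 satisfies io → AF (io ∧ running).
n0 ∈ Sat(AG (io → AF (io ∧ running))).

Yes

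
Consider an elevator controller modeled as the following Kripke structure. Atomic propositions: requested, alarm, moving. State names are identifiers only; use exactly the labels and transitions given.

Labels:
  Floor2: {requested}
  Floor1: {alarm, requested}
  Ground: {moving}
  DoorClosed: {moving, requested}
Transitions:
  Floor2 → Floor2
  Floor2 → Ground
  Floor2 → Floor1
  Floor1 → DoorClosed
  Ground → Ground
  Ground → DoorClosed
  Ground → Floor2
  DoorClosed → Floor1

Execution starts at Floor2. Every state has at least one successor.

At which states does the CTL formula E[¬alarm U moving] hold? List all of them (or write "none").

States satisfying ¬alarm: {Floor2, Ground, DoorClosed}.
States satisfying moving: {Ground, DoorClosed}.
States satisfying E[¬alarm U moving]: {Floor2, Ground, DoorClosed}.

{Floor2, Ground, DoorClosed}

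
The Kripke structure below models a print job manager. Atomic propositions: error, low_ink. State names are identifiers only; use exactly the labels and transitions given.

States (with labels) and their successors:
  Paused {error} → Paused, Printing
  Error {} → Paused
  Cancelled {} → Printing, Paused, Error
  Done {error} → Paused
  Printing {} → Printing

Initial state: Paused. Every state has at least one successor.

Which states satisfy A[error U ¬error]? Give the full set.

States satisfying error: {Paused, Done}.
States satisfying ¬error: {Error, Cancelled, Printing}.
States satisfying A[error U ¬error]: {Error, Cancelled, Printing}.

{Error, Cancelled, Printing}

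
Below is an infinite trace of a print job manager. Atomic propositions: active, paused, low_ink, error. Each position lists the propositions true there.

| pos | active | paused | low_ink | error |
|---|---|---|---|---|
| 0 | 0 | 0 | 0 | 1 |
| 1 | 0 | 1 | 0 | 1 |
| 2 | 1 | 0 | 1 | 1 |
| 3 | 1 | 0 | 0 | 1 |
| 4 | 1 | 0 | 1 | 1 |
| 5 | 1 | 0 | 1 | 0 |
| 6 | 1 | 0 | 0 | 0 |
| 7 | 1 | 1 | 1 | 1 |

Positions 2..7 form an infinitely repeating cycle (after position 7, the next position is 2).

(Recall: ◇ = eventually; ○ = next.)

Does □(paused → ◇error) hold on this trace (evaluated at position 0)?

Yes

paused → ◇error holds at every position 0..7, and those are all positions ever visited, so □(paused → ◇error) holds.
Positions where paused holds: 1, 7.
Check ◇error at each: 1→ok, 7→ok.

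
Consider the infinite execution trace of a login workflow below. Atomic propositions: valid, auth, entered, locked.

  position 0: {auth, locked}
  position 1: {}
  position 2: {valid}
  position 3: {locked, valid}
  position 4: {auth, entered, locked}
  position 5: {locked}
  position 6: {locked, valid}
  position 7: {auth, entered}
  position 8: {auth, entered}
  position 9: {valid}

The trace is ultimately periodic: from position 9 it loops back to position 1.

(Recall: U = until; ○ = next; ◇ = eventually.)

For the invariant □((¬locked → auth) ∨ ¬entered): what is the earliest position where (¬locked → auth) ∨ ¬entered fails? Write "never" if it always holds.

never

(¬locked → auth) ∨ ¬entered holds at every position 0..9, and those are all the positions the trace ever visits, so the invariant □((¬locked → auth) ∨ ¬entered) is never violated.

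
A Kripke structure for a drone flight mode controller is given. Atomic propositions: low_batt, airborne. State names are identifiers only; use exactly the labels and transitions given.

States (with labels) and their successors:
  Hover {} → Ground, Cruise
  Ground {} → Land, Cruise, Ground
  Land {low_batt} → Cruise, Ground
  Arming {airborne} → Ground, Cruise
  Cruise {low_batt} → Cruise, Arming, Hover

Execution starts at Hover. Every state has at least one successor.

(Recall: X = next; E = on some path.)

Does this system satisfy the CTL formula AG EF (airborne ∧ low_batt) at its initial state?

Violated

States satisfying EF (airborne ∧ low_batt): ∅.
States satisfying AG EF (airborne ∧ low_batt): ∅.
Arming is reachable from Hover and violates EF (airborne ∧ low_batt), so AG fails at Hover.
Hover ∉ Sat(AG EF (airborne ∧ low_batt)).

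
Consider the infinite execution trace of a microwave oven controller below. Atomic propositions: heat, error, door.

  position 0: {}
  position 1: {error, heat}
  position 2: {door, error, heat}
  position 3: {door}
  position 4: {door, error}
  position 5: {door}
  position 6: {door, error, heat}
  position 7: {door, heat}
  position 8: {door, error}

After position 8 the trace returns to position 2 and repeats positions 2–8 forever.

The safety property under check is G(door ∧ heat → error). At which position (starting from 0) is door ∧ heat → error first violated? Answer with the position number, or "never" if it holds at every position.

7

Check door ∧ heat → error at each position in order: 0 ✓, 1 ✓, 2 ✓, 3 ✓, 4 ✓, 5 ✓, 6 ✓.
At position 7 the labels are {door, heat}, so door ∧ heat → error is false there. This is the first violation.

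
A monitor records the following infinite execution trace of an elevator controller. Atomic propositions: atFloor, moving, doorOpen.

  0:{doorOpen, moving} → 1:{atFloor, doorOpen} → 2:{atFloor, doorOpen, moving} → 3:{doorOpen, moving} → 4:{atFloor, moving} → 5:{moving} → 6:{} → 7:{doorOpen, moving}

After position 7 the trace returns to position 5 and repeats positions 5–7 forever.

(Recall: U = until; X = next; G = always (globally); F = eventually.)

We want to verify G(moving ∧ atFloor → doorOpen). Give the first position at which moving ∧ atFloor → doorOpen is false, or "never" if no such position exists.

Check moving ∧ atFloor → doorOpen at each position in order: 0 ✓, 1 ✓, 2 ✓, 3 ✓.
At position 4 the labels are {atFloor, moving}, so moving ∧ atFloor → doorOpen is false there. This is the first violation.

4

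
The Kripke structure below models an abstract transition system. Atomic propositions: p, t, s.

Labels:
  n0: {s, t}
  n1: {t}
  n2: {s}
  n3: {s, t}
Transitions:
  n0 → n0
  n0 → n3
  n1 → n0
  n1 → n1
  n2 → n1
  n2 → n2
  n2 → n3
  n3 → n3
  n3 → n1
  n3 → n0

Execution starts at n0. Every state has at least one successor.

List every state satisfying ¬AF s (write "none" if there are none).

{n1}

States satisfying s: {n0, n2, n3}.
States satisfying AF s: {n0, n2, n3}.
States satisfying ¬AF s: {n1}.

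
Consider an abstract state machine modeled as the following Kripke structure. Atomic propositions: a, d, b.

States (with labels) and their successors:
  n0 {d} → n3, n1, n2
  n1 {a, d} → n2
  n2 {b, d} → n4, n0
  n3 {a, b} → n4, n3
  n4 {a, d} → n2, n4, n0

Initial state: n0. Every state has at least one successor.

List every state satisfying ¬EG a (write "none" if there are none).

States satisfying a: {n1, n3, n4}.
States satisfying EG a: {n3, n4}.
States satisfying ¬EG a: {n0, n1, n2}.

{n0, n1, n2}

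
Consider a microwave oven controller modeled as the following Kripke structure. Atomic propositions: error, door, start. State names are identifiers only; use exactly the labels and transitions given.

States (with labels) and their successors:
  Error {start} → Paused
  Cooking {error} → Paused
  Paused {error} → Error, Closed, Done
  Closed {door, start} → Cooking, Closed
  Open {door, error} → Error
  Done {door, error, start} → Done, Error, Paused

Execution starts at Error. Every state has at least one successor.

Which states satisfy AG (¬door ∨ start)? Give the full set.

{Error, Cooking, Paused, Closed, Done}

States satisfying ¬door ∨ start: {Error, Cooking, Paused, Closed, Done}.
States satisfying AG (¬door ∨ start): {Error, Cooking, Paused, Closed, Done}.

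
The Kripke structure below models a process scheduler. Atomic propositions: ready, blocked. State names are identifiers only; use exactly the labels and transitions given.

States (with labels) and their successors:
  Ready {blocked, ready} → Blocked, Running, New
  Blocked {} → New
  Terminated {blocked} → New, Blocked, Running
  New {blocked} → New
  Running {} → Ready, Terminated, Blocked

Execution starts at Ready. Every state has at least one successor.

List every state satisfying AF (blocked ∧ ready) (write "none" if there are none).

States satisfying blocked ∧ ready: {Ready}.
States satisfying AF (blocked ∧ ready): {Ready}.

{Ready}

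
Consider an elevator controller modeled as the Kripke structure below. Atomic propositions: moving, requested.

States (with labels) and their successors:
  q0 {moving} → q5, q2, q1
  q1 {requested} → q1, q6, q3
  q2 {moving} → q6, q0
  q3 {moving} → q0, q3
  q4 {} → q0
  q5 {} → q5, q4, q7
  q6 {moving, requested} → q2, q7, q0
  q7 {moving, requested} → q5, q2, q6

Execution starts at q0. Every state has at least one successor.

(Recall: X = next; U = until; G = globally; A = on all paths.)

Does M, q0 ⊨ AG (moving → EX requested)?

States satisfying moving → EX requested: {q0, q1, q2, q4, q5, q6, q7}.
States satisfying AG (moving → EX requested): ∅.
q3 is reachable from q0 and violates moving → EX requested, so AG fails at q0.
q0 ∉ Sat(AG (moving → EX requested)).

No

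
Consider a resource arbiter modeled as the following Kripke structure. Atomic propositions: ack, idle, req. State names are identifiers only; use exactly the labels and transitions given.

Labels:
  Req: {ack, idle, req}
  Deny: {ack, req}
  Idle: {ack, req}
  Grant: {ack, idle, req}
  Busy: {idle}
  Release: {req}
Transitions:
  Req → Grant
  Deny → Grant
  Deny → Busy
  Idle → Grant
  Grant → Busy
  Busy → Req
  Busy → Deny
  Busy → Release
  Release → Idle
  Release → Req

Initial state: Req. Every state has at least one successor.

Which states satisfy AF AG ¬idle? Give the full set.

none

States satisfying AG ¬idle: ∅.
States satisfying AF AG ¬idle: ∅.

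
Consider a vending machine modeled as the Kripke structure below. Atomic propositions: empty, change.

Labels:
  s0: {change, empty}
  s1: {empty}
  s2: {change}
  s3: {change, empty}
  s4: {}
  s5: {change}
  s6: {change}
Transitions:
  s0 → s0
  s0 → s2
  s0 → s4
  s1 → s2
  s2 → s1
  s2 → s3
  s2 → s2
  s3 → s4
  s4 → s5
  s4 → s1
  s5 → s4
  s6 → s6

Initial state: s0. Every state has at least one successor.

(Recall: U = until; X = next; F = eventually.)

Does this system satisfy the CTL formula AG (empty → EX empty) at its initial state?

Does not hold

States satisfying empty → EX empty: {s0, s2, s4, s5, s6}.
States satisfying AG (empty → EX empty): {s6}.
s1 is reachable from s0 and violates empty → EX empty, so AG fails at s0.
s0 ∉ Sat(AG (empty → EX empty)).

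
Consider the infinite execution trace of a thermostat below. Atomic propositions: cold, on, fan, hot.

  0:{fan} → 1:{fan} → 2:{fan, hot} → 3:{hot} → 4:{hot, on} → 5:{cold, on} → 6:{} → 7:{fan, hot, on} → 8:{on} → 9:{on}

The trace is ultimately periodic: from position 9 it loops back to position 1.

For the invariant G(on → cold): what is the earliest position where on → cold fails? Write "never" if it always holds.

Check on → cold at each position in order: 0 ✓, 1 ✓, 2 ✓, 3 ✓.
At position 4 the labels are {hot, on}, so on → cold is false there. This is the first violation.

4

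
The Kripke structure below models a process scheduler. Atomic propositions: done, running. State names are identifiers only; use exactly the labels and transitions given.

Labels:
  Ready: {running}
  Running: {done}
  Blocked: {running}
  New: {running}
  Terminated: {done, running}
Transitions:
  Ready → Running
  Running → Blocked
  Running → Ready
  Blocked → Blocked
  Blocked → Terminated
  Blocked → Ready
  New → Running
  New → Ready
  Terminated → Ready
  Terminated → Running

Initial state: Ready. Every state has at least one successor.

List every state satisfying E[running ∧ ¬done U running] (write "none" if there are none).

States satisfying running ∧ ¬done: {Ready, Blocked, New}.
States satisfying running: {Ready, Blocked, New, Terminated}.
States satisfying E[running ∧ ¬done U running]: {Ready, Blocked, New, Terminated}.

{Ready, Blocked, New, Terminated}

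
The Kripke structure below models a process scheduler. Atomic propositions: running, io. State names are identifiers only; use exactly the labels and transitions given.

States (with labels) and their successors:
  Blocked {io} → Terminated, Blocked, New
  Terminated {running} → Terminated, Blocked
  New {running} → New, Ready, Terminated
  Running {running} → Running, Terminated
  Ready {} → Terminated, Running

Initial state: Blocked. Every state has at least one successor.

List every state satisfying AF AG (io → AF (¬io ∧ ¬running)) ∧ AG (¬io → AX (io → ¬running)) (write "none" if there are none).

States satisfying AG (io → AF (¬io ∧ ¬running)): ∅.
States satisfying AF AG (io → AF (¬io ∧ ¬running)): ∅.
States satisfying ¬io → AX (io → ¬running): {Blocked, Terminated, New, Running, Ready}.
States satisfying AG (¬io → AX (io → ¬running)): {Blocked, Terminated, New, Running, Ready}.
States satisfying AF AG (io → AF (¬io ∧ ¬running)) ∧ AG (¬io → AX (io → ¬running)): ∅.

none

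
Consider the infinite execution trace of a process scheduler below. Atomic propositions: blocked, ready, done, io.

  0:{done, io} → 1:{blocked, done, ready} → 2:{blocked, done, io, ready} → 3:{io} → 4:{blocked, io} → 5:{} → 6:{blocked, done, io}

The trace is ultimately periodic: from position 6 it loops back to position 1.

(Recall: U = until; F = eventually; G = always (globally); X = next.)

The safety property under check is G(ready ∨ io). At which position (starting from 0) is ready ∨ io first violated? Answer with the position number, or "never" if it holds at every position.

5

Check ready ∨ io at each position in order: 0 ✓, 1 ✓, 2 ✓, 3 ✓, 4 ✓.
At position 5 the labels are {}, so ready ∨ io is false there. This is the first violation.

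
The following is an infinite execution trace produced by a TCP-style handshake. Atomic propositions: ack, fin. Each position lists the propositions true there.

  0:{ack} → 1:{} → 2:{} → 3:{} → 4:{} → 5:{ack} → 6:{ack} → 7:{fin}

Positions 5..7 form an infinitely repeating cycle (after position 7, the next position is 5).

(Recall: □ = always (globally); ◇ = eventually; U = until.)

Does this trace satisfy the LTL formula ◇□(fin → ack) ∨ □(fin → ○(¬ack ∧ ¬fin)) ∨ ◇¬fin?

Satisfied

□(fin → ack) is false at every position 0..7, so it never becomes true and ◇□(fin → ack) fails.
At position 0: ◇□(fin → ack) is false; □(fin → ○(¬ack ∧ ¬fin)) ∨ ◇¬fin is true; so ◇□(fin → ack) ∨ □(fin → ○(¬ack ∧ ¬fin)) ∨ ◇¬fin is true.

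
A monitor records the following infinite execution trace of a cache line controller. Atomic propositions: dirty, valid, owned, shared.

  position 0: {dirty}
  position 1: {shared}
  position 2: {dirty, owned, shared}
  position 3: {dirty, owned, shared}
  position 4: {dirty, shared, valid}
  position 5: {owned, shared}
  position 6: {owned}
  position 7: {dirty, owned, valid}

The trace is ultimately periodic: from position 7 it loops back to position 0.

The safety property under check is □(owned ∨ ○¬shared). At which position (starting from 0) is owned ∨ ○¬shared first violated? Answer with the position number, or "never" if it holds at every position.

At position 0 the labels are {dirty} and the next position 1 has {shared}, so owned ∨ ○¬shared is false there. This is the first violation.

0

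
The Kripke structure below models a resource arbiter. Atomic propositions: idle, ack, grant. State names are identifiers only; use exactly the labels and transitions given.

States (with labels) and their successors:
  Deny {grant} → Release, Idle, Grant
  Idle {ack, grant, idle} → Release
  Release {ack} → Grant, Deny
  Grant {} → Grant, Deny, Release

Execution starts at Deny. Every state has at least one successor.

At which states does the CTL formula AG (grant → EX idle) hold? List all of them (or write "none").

States satisfying grant → EX idle: {Deny, Release, Grant}.
States satisfying AG (grant → EX idle): ∅.

none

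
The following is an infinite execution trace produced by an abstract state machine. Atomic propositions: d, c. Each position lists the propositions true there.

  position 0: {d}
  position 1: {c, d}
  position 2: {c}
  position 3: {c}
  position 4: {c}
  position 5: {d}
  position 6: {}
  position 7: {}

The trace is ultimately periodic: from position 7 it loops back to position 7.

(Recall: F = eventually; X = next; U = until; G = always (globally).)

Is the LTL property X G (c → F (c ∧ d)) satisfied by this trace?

The position after 0 is 1; G (c → F (c ∧ d)) is false there.

Violated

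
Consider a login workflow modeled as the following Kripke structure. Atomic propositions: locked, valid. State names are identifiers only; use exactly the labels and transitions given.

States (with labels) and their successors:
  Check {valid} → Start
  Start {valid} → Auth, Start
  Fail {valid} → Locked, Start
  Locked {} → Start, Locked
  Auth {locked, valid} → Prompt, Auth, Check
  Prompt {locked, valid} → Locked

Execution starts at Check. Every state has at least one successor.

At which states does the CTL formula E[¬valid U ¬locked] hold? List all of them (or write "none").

{Check, Start, Fail, Locked}

States satisfying ¬valid: {Locked}.
States satisfying ¬locked: {Check, Start, Fail, Locked}.
States satisfying E[¬valid U ¬locked]: {Check, Start, Fail, Locked}.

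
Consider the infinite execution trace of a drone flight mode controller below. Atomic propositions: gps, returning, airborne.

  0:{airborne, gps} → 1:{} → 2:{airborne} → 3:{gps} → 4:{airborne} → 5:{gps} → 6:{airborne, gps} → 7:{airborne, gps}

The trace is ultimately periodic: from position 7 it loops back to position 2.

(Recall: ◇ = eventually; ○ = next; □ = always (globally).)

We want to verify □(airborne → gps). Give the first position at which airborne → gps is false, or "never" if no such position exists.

Check airborne → gps at each position in order: 0 ✓, 1 ✓.
At position 2 the labels are {airborne}, so airborne → gps is false there. This is the first violation.

2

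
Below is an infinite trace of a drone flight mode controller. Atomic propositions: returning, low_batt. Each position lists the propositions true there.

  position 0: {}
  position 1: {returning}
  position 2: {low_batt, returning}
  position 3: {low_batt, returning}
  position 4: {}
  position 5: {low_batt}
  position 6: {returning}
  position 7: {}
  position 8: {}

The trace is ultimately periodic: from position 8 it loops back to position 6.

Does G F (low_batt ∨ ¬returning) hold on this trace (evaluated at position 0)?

Holds

F (low_batt ∨ ¬returning) holds at every position 0..8, and those are all positions ever visited, so G F (low_batt ∨ ¬returning) holds.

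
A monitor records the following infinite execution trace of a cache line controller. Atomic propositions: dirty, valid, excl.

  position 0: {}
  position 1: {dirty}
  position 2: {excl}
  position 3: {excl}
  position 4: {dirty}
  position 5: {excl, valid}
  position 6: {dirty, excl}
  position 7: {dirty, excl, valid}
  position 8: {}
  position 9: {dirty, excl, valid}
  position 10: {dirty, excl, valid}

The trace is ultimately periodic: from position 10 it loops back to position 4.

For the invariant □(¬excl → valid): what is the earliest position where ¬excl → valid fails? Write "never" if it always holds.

0

At position 0 the labels are {}, so ¬excl → valid is false there. This is the first violation.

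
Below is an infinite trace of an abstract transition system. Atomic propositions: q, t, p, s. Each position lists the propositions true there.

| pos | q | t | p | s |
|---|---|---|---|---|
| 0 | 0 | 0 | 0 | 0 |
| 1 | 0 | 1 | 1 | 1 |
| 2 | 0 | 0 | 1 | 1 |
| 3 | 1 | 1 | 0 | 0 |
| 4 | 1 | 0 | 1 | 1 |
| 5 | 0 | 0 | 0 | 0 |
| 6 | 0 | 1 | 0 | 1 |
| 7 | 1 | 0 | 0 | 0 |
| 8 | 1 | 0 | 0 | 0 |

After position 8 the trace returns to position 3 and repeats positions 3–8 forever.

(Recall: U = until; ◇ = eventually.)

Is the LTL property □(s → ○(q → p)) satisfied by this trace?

Violated

s → ○(q → p) must hold at every position from 0 onward. It fails at position 2, so □(s → ○(q → p)) is false.
Positions where s holds: 1, 2, 4, 6.
Check ○(q → p) at each: 1→ok, 2→fails, 4→ok, 6→fails.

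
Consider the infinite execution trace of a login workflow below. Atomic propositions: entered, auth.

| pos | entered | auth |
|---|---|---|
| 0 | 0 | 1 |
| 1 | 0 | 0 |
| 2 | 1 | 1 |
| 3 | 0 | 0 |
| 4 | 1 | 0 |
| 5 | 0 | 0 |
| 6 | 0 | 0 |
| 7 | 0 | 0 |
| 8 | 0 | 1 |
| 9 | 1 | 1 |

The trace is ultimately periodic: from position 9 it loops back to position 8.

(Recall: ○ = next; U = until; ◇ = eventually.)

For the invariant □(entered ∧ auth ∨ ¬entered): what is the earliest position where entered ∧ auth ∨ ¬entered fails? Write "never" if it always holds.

Check entered ∧ auth ∨ ¬entered at each position in order: 0 ✓, 1 ✓, 2 ✓, 3 ✓.
At position 4 the labels are {entered}, so entered ∧ auth ∨ ¬entered is false there. This is the first violation.

4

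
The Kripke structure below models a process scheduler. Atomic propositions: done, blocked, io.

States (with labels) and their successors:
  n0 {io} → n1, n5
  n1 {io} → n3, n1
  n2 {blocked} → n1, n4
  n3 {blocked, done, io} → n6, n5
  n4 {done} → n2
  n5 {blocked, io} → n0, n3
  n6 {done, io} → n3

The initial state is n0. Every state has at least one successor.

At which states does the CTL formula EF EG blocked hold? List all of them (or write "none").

{n0, n1, n2, n3, n4, n5, n6}

States satisfying EG blocked: {n3, n5}.
States satisfying EF EG blocked: {n0, n1, n2, n3, n4, n5, n6}.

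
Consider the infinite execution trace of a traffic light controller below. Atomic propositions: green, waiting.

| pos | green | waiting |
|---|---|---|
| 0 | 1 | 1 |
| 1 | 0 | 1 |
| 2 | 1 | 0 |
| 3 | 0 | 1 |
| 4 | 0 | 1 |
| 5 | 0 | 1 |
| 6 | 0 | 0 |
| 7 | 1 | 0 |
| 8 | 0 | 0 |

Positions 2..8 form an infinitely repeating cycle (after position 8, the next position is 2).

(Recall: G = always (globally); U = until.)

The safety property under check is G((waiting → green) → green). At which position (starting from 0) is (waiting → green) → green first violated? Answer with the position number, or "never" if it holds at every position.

6

Check (waiting → green) → green at each position in order: 0 ✓, 1 ✓, 2 ✓, 3 ✓, 4 ✓, 5 ✓.
At position 6 the labels are {}, so (waiting → green) → green is false there. This is the first violation.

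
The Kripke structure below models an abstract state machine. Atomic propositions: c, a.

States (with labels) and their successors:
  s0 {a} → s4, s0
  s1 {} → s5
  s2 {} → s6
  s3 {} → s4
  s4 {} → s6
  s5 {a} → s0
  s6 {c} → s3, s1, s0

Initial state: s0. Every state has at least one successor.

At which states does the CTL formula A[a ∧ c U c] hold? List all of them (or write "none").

{s6}

States satisfying a ∧ c: ∅.
States satisfying c: {s6}.
States satisfying A[a ∧ c U c]: {s6}.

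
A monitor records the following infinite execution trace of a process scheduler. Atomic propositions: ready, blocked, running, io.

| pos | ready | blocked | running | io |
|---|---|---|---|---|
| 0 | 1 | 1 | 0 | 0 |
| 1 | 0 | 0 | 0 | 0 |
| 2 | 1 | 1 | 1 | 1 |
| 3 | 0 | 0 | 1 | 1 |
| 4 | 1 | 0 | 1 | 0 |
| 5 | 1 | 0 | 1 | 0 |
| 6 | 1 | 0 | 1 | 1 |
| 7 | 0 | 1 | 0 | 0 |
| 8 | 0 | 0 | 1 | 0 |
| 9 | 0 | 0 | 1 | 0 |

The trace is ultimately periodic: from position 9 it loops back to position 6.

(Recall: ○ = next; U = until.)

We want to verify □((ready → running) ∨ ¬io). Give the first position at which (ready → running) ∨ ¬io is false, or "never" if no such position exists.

(ready → running) ∨ ¬io holds at every position 0..9, and those are all the positions the trace ever visits, so the invariant □((ready → running) ∨ ¬io) is never violated.

never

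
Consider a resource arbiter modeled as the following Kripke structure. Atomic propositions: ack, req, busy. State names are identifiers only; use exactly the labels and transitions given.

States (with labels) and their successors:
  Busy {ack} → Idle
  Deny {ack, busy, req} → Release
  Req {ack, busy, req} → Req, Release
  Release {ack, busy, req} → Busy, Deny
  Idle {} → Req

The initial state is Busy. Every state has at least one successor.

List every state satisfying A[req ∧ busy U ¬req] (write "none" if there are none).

{Busy, Idle}

States satisfying req ∧ busy: {Deny, Req, Release}.
States satisfying ¬req: {Busy, Idle}.
States satisfying A[req ∧ busy U ¬req]: {Busy, Idle}.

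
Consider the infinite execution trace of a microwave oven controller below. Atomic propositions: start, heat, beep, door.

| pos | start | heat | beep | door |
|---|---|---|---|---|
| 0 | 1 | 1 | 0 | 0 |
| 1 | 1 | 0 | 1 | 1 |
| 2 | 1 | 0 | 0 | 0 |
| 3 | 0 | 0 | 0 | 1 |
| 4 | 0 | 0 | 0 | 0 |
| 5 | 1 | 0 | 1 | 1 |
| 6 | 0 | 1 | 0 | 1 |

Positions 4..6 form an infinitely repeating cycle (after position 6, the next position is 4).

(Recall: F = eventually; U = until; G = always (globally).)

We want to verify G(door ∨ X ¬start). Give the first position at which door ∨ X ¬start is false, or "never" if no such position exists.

0

At position 0 the labels are {heat, start} and the next position 1 has {beep, door, start}, so door ∨ X ¬start is false there. This is the first violation.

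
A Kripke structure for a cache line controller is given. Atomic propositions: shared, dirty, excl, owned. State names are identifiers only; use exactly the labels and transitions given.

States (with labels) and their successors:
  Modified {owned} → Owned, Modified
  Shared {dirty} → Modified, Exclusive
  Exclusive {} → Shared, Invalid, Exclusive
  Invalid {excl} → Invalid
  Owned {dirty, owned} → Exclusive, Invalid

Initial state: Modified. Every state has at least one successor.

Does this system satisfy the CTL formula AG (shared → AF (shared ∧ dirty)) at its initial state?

Satisfied

States satisfying shared → AF (shared ∧ dirty): {Modified, Shared, Exclusive, Invalid, Owned}.
States satisfying AG (shared → AF (shared ∧ dirty)): {Modified, Shared, Exclusive, Invalid, Owned}.
Every state reachable from Modified satisfies shared → AF (shared ∧ dirty).
Modified ∈ Sat(AG (shared → AF (shared ∧ dirty))).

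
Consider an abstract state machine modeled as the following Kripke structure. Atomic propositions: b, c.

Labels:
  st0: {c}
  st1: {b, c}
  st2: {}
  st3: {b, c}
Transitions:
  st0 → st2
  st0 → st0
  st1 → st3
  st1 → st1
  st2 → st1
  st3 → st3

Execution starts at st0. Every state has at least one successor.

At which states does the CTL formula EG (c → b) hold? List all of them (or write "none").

{st1, st2, st3}

States satisfying c → b: {st1, st2, st3}.
States satisfying EG (c → b): {st1, st2, st3}.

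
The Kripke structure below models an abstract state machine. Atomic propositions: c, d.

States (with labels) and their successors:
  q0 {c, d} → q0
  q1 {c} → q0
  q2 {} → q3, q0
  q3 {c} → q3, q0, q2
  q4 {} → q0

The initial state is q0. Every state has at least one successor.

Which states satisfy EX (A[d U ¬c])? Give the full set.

States satisfying A[d U ¬c]: {q2, q4}.
States satisfying EX (A[d U ¬c]): {q3}.

{q3}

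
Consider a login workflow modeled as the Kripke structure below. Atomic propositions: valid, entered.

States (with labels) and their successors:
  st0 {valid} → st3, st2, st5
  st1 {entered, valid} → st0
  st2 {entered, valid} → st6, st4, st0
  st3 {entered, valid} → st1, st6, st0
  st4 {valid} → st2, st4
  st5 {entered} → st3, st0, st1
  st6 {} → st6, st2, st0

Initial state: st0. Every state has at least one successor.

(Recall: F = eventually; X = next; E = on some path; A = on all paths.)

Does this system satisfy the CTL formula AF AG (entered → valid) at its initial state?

States satisfying AG (entered → valid): ∅.
States satisfying AF AG (entered → valid): ∅.
There is a path from st0 along which AG (entered → valid) never holds.
st0 ∉ Sat(AF AG (entered → valid)).

No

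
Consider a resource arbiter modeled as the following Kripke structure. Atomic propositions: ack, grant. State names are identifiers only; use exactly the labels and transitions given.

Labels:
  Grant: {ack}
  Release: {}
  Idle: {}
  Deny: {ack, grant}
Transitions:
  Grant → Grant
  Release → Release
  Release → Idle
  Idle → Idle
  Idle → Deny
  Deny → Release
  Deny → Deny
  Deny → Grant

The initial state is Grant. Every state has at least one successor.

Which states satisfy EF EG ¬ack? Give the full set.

States satisfying EG ¬ack: {Release, Idle}.
States satisfying EF EG ¬ack: {Release, Idle, Deny}.

{Release, Idle, Deny}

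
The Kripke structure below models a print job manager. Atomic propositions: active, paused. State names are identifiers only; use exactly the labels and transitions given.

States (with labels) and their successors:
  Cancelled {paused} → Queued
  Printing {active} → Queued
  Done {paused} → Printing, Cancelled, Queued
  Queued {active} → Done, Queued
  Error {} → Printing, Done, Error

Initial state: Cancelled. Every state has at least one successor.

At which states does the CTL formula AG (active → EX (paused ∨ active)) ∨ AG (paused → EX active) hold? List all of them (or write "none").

{Cancelled, Printing, Done, Queued, Error}

States satisfying active → EX (paused ∨ active): {Cancelled, Printing, Done, Queued, Error}.
States satisfying AG (active → EX (paused ∨ active)): {Cancelled, Printing, Done, Queued, Error}.
States satisfying paused → EX active: {Cancelled, Printing, Done, Queued, Error}.
States satisfying AG (paused → EX active): {Cancelled, Printing, Done, Queued, Error}.
States satisfying AG (active → EX (paused ∨ active)) ∨ AG (paused → EX active): {Cancelled, Printing, Done, Queued, Error}.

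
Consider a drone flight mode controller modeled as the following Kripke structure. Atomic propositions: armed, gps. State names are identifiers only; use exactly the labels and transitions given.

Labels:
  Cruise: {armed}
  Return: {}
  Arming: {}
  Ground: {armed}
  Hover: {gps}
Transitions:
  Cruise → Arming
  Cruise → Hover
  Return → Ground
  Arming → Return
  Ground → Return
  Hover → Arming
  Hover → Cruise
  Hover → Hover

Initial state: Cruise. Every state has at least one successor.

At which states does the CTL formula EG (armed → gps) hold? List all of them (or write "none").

States satisfying armed → gps: {Return, Arming, Hover}.
States satisfying EG (armed → gps): {Hover}.

{Hover}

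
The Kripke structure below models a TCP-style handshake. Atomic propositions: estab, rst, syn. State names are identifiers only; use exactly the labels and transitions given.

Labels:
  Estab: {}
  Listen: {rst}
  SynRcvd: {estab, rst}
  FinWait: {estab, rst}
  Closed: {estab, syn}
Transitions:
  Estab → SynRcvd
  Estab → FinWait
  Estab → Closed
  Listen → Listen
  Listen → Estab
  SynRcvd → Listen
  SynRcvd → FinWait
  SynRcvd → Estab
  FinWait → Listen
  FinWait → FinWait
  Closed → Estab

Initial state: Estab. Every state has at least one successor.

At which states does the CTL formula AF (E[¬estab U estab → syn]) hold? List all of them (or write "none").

{Estab, Listen, Closed}

States satisfying E[¬estab U estab → syn]: {Estab, Listen, Closed}.
States satisfying AF (E[¬estab U estab → syn]): {Estab, Listen, Closed}.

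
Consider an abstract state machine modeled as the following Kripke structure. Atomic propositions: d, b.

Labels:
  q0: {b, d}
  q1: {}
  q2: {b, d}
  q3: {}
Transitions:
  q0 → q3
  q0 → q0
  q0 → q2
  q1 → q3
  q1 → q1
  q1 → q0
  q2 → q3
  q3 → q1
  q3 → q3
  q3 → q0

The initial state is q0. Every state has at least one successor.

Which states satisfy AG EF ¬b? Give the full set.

{q0, q1, q2, q3}

States satisfying EF ¬b: {q0, q1, q2, q3}.
States satisfying AG EF ¬b: {q0, q1, q2, q3}.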